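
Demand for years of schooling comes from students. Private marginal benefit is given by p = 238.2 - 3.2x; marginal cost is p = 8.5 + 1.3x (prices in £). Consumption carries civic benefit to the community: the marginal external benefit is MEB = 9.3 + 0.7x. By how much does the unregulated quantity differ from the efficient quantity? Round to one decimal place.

Market equilibrium (private): 8.5 + 1.3x = 238.2 - 3.2x → x_m = 51.0444.
Social marginal benefit = demand + MEB = 247.5 - 2.5x.
Set SMB = MC: 247.5 - 2.5x = 8.5 + 1.3x → x* = 62.8947.
Gap = |51.0444 − 62.8947| = 11.8503.

11.9 units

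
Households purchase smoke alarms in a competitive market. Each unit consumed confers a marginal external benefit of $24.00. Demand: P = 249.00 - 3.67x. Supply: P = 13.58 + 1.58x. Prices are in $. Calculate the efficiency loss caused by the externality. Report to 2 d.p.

DWL = $54.86

Market equilibrium (private): 13.58 + 1.58x = 249.00 - 3.67x → x_m = 44.8419.
Social marginal benefit = demand + MEB = 273.00 - 3.67x.
Set SMB = MC: 273.00 - 3.67x = 13.58 + 1.58x → x* = 49.4133.
The welfare-loss triangle has base |x_m − x*| and height MEB(x_m) (the vertical gap between SMB and MC is zero at x* and MEB at x_m).
DWL = ½ × 4.5714 × 24.0000 = 54.8568.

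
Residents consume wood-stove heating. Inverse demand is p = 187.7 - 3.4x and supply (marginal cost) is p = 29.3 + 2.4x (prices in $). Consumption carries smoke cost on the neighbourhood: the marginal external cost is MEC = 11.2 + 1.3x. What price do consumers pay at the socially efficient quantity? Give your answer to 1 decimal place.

P = $117.2

Social marginal benefit = demand − MEC = 176.5 - 4.7x.
Set SMB = MC: 176.5 - 4.7x = 29.3 + 2.4x → x* = 20.7324.
Consumer price on the demand curve at x*: 187.7 − 3.4×20.7324 = 117.2098.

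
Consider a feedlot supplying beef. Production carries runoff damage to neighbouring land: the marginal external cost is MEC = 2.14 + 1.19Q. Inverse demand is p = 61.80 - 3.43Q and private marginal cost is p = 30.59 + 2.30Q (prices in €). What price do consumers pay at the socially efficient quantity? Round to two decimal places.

P = €47.39

Social marginal cost = private MC + MEC = 32.73 + 3.49Q.
Set SMC = demand: 32.73 + 3.49Q = 61.80 - 3.43Q → Q* = 4.2009.
Consumer price on the demand curve at Q*: 61.80 − 3.43×4.2009 = 47.3909.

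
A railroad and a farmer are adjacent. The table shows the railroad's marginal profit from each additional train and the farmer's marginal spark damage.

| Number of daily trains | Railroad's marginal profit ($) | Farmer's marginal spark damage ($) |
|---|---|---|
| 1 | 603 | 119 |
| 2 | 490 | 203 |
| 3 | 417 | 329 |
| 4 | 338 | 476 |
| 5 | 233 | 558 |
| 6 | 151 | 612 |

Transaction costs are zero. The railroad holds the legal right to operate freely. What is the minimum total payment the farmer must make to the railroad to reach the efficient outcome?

$722

Left alone the railroad would choose level 6 (marginal profit stays positive).
Efficient level: k* = 3 (marginal profit ≥ marginal spark damage through 3).
The farmer must at least cover the railroad's forgone profit from cutting 6→3: 338 + 233 + 151 = 722.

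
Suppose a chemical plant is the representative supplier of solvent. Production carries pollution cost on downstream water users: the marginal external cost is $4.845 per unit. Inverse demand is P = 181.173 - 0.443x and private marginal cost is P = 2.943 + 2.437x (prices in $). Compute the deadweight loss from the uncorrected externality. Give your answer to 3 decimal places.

Market equilibrium (private): 2.943 + 2.437x = 181.173 - 0.443x → x_m = 61.8854.
Social marginal cost = private MC + MEC = 7.788 + 2.437x.
Set SMC = demand: 7.788 + 2.437x = 181.173 - 0.443x → x* = 60.2031.
Between x* and x_m the wedge SMC − demand runs linearly from 0 to MEC(x_m), so the loss is a triangle.
DWL = ½ × 1.6823 × 4.8450 = 4.0754.

DWL = $4.075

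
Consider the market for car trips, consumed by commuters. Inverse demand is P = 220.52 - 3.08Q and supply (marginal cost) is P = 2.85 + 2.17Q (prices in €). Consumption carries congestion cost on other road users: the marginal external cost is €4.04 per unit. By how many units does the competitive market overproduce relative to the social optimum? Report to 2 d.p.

0.77 units

Market equilibrium (private): 2.85 + 2.17Q = 220.52 - 3.08Q → Q_m = 41.4610.
Social marginal benefit = demand − MEC = 216.48 - 3.08Q.
Set SMB = MC: 216.48 - 3.08Q = 2.85 + 2.17Q → Q* = 40.6914.
Gap = |41.4610 − 40.6914| = 0.7696.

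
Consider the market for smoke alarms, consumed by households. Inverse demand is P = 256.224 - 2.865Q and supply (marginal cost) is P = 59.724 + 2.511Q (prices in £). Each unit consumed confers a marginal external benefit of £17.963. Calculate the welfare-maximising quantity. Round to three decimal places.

Social marginal benefit = demand + MEB = 274.187 - 2.865Q.
Set SMB = MC: 274.187 - 2.865Q = 59.724 + 2.511Q → Q* = 39.8927.

Q* = 39.893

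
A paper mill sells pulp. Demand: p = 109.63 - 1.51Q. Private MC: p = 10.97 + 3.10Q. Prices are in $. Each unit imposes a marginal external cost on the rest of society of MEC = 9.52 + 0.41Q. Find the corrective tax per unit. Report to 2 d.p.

tax = $16.80 per unit

Social marginal cost = private MC + MEC = 20.49 + 3.51Q.
Set SMC = demand: 20.49 + 3.51Q = 109.63 - 1.51Q → Q* = 17.7570.
The Pigouvian tax equals MEC at Q*: 9.52 + 0.41×17.7570 = 16.8004.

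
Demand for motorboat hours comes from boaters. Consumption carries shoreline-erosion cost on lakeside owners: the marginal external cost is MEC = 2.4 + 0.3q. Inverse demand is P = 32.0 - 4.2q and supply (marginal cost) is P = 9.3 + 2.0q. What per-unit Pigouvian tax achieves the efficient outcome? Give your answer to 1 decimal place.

Social marginal benefit = demand − MEC = 29.6 - 4.5q.
Set SMB = MC: 29.6 - 4.5q = 9.3 + 2.0q → q* = 3.1231.
The Pigouvian tax equals MEC at q*: 2.4 + 0.3×3.1231 = 3.3369.

tax = 3.3 per unit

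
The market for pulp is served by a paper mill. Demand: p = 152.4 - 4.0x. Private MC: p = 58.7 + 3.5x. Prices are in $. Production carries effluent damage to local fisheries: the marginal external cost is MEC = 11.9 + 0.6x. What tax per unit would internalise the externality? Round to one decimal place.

Social marginal cost = private MC + MEC = 70.6 + 4.1x.
Set SMC = demand: 70.6 + 4.1x = 152.4 - 4.0x → x* = 10.0988.
The Pigouvian tax equals MEC at x*: 11.9 + 0.6×10.0988 = 17.9593.

tax = $18.0 per unit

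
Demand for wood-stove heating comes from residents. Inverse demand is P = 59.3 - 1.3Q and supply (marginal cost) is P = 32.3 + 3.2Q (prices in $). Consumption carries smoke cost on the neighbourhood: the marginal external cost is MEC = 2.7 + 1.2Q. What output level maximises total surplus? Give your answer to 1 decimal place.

Q* = 4.3

Social marginal benefit = demand − MEC = 56.6 - 2.5Q.
Set SMB = MC: 56.6 - 2.5Q = 32.3 + 3.2Q → Q* = 4.2632.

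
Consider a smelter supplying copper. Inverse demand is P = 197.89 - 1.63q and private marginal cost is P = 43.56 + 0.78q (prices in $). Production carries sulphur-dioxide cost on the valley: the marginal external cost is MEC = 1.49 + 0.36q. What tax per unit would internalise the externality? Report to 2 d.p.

Social marginal cost = private MC + MEC = 45.05 + 1.14q.
Set SMC = demand: 45.05 + 1.14q = 197.89 - 1.63q → q* = 55.1769.
The Pigouvian tax equals MEC at q*: 1.49 + 0.36×55.1769 = 21.3537.

tax = $21.35 per unit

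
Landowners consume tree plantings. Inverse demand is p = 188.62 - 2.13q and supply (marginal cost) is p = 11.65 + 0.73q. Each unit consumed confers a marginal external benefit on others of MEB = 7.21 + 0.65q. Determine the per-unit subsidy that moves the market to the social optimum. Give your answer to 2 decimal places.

Social marginal benefit = demand + MEB = 195.83 - 1.48q.
Set SMB = MC: 195.83 - 1.48q = 11.65 + 0.73q → q* = 83.3394.
The Pigouvian subsidy equals MEB at q*: 7.21 + 0.65×83.3394 = 61.3806.

subsidy = 61.38 per unit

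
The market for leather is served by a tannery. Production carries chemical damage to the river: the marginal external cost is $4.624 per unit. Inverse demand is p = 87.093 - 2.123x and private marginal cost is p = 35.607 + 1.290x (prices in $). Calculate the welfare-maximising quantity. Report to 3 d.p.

x* = 13.730

Social marginal cost = private MC + MEC = 40.231 + 1.290x.
Set SMC = demand: 40.231 + 1.290x = 87.093 - 2.123x → x* = 13.7304.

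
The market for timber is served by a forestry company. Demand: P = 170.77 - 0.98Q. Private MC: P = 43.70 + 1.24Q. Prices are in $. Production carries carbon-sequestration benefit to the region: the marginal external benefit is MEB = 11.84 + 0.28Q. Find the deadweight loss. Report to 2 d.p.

Market equilibrium (private): 43.70 + 1.24Q = 170.77 - 0.98Q → Q_m = 57.2387.
Social marginal cost = private MC − MEB = 31.86 + 0.96Q.
Set SMC = demand: 31.86 + 0.96Q = 170.77 - 0.98Q → Q* = 71.6031.
The welfare-loss triangle has base |Q_m − Q*| and height MEB(Q_m) (the vertical gap between SMC and demand is zero at Q* and MEB at Q_m).
DWL = ½ × 14.3644 × 27.8668 = 200.1449.

DWL = $200.14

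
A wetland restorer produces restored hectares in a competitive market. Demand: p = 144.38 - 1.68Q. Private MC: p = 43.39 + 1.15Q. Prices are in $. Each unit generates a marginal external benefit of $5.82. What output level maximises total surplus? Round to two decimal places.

Social marginal cost = private MC − MEB = 37.57 + 1.15Q.
Set SMC = demand: 37.57 + 1.15Q = 144.38 - 1.68Q → Q* = 37.7420.

Q* = 37.74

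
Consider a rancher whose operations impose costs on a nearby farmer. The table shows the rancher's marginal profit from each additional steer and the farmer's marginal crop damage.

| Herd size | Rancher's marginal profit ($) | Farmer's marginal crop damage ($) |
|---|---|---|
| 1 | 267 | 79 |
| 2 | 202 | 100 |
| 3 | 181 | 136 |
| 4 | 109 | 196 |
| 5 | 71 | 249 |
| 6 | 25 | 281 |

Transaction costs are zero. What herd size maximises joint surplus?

3

Bargaining reaches the level where marginal profit last exceeds marginal crop damage.
That holds through level 3 (181 ≥ 136) but not at 4 (109 < 196).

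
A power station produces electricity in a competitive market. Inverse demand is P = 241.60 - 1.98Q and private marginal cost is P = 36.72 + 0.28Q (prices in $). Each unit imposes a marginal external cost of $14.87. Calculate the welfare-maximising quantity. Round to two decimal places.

Q* = 84.08

Social marginal cost = private MC + MEC = 51.59 + 0.28Q.
Set SMC = demand: 51.59 + 0.28Q = 241.60 - 1.98Q → Q* = 84.0752.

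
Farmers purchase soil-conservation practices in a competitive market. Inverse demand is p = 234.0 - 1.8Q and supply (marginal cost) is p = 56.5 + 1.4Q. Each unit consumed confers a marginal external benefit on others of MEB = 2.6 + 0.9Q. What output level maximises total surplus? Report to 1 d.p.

Social marginal benefit = demand + MEB = 236.6 - 0.9Q.
Set SMB = MC: 236.6 - 0.9Q = 56.5 + 1.4Q → Q* = 78.3043.

Q* = 78.3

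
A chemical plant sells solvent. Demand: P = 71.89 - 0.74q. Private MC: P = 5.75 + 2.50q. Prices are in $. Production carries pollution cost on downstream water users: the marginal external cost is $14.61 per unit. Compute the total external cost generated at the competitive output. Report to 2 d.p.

Market equilibrium (private): 5.75 + 2.50q = 71.89 - 0.74q → q_m = 20.4136.
Total external cost = MEC × q_m = 14.61 × 20.4136 = 298.2427.

$298.24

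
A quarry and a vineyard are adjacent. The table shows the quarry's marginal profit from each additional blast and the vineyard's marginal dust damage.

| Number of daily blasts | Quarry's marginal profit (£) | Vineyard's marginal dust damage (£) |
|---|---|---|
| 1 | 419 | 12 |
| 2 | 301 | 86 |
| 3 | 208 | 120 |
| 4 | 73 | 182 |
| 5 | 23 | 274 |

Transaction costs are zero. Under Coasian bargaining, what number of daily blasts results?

Bargaining reaches the level where marginal profit last exceeds marginal dust damage.
That holds through level 3 (208 ≥ 120) but not at 4 (73 < 182).

3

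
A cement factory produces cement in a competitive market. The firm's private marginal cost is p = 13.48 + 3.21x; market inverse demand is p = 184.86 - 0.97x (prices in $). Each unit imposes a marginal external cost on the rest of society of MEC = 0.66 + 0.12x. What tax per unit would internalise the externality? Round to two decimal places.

tax = $5.42 per unit

Social marginal cost = private MC + MEC = 14.14 + 3.33x.
Set SMC = demand: 14.14 + 3.33x = 184.86 - 0.97x → x* = 39.7023.
The Pigouvian tax equals MEC at x*: 0.66 + 0.12×39.7023 = 5.4243.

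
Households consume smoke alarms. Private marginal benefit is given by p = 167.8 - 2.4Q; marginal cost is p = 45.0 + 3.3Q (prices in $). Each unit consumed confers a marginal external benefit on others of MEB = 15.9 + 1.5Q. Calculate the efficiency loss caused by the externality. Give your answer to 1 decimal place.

Market equilibrium (private): 45.0 + 3.3Q = 167.8 - 2.4Q → Q_m = 21.5439.
Social marginal benefit = demand + MEB = 183.7 - 0.9Q.
Set SMB = MC: 183.7 - 0.9Q = 45.0 + 3.3Q → Q* = 33.0238.
Height of the DWL triangle at Q_m is SMB(Q_m) − MC(Q_m) = MEB(Q_m) = 48.2158.
DWL = ½ × 11.4799 × 48.2158 = 276.7563.

DWL = $276.8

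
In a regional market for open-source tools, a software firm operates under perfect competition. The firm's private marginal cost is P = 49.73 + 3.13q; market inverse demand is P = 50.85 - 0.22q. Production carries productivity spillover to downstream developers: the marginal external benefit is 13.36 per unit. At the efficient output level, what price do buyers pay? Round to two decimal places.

P = 49.90

Social marginal cost = private MC − MEB = 36.37 + 3.13q.
Set SMC = demand: 36.37 + 3.13q = 50.85 - 0.22q → q* = 4.3224.
Consumer price on the demand curve at q*: 50.85 − 0.22×4.3224 = 49.8991.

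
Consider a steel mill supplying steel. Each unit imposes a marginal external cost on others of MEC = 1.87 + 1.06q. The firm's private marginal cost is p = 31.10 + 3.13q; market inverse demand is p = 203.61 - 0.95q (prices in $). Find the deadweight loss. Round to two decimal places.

Market equilibrium (private): 31.10 + 3.13q = 203.61 - 0.95q → q_m = 42.2819.
Social marginal cost = private MC + MEC = 32.97 + 4.19q.
Set SMC = demand: 32.97 + 4.19q = 203.61 - 0.95q → q* = 33.1984.
Height of the DWL triangle at q_m is SMC(q_m) − demand(q_m) = MEC(q_m) = 46.6888.
DWL = ½ × 9.0835 × 46.6888 = 212.0489.

DWL = $212.05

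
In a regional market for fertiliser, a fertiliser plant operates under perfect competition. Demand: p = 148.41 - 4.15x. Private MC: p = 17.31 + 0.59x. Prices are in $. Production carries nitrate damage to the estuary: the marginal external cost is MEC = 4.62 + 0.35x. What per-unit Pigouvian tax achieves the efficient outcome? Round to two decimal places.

tax = $13.32 per unit

Social marginal cost = private MC + MEC = 21.93 + 0.94x.
Set SMC = demand: 21.93 + 0.94x = 148.41 - 4.15x → x* = 24.8487.
The Pigouvian tax equals MEC at x*: 4.62 + 0.35×24.8487 = 13.3170.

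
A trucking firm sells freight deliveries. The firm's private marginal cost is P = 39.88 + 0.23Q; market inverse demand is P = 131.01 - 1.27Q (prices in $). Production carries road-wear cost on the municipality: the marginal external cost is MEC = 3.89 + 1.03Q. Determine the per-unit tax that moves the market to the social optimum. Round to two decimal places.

tax = $39.41 per unit

Social marginal cost = private MC + MEC = 43.77 + 1.26Q.
Set SMC = demand: 43.77 + 1.26Q = 131.01 - 1.27Q → Q* = 34.4822.
The Pigouvian tax equals MEC at Q*: 3.89 + 1.03×34.4822 = 39.4067.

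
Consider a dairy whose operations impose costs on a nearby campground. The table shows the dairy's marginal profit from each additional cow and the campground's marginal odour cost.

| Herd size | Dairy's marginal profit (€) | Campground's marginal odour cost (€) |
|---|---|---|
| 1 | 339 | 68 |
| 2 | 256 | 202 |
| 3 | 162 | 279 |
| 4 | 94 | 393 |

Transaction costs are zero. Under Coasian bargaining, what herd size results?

Bargaining reaches the level where marginal profit last exceeds marginal odour cost.
That holds through level 2 (256 ≥ 202) but not at 3 (162 < 279).

2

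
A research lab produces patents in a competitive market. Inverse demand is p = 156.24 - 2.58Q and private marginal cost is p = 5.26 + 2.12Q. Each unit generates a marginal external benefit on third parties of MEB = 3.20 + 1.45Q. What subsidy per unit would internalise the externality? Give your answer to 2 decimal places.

subsidy = 71.99 per unit

Social marginal cost = private MC − MEB = 2.06 + 0.67Q.
Set SMC = demand: 2.06 + 0.67Q = 156.24 - 2.58Q → Q* = 47.4400.
The Pigouvian subsidy equals MEB at Q*: 3.20 + 1.45×47.4400 = 71.9880.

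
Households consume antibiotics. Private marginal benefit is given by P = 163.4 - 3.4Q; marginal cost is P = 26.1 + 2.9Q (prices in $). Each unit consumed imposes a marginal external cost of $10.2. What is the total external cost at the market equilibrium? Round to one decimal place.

Market equilibrium (private): 26.1 + 2.9Q = 163.4 - 3.4Q → Q_m = 21.7937.
Total external cost = MEC × Q_m = 10.2 × 21.7937 = 222.2957.

$222.3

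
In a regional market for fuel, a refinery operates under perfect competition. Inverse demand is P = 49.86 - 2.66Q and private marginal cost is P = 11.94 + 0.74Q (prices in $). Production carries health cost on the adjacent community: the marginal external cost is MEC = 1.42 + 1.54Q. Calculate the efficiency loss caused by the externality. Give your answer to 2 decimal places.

Market equilibrium (private): 11.94 + 0.74Q = 49.86 - 2.66Q → Q_m = 11.1529.
Social marginal cost = private MC + MEC = 13.36 + 2.28Q.
Set SMC = demand: 13.36 + 2.28Q = 49.86 - 2.66Q → Q* = 7.3887.
Between Q* and Q_m the wedge SMC − demand runs linearly from 0 to MEC(Q_m), so the loss is a triangle.
DWL = ½ × 3.7642 × 18.5955 = 34.9986.

DWL = $35.00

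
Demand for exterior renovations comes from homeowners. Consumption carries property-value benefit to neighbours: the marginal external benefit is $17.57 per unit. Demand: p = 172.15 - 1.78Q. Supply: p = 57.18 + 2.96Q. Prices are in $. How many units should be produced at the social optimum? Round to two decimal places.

Social marginal benefit = demand + MEB = 189.72 - 1.78Q.
Set SMB = MC: 189.72 - 1.78Q = 57.18 + 2.96Q → Q* = 27.9620.

Q* = 27.96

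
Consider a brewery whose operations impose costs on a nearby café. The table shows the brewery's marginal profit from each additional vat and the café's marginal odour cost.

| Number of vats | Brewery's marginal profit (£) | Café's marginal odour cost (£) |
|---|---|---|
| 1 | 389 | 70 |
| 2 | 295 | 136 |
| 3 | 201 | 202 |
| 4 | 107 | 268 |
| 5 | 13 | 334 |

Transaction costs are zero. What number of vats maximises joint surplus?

2

Bargaining reaches the level where marginal profit last exceeds marginal odour cost.
That holds through level 2 (295 ≥ 136) but not at 3 (201 < 202).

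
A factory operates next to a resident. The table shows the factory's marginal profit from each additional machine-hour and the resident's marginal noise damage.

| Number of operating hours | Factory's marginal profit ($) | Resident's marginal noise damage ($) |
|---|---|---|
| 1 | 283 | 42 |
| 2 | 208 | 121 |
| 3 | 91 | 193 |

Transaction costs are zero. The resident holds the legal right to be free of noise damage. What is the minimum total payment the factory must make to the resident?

$163

Efficient level: marginal profit ≥ marginal noise damage through level 2, so k* = 2.
With the resident holding the right, the factory must at least compensate total damage at k*: 42 + 121 = 163.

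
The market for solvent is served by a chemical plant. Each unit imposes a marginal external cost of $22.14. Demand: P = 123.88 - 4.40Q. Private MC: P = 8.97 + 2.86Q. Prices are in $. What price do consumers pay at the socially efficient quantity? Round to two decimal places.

P = $67.66

Social marginal cost = private MC + MEC = 31.11 + 2.86Q.
Set SMC = demand: 31.11 + 2.86Q = 123.88 - 4.40Q → Q* = 12.7782.
Consumer price on the demand curve at Q*: 123.88 − 4.40×12.7782 = 67.6559.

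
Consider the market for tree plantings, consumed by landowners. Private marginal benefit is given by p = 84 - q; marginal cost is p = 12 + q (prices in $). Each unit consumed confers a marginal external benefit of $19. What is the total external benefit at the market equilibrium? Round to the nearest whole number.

Market equilibrium (private): 12 + q = 84 - q → q_m = 36.0000.
Total external benefit = MEB × q_m = 19 × 36.0000 = 684.0000.

$684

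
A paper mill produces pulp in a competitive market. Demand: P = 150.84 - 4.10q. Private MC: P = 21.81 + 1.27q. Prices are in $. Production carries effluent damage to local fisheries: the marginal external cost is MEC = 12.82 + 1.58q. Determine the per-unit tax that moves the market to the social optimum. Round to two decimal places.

tax = $39.24 per unit

Social marginal cost = private MC + MEC = 34.63 + 2.85q.
Set SMC = demand: 34.63 + 2.85q = 150.84 - 4.10q → q* = 16.7209.
The Pigouvian tax equals MEC at q*: 12.82 + 1.58×16.7209 = 39.2390.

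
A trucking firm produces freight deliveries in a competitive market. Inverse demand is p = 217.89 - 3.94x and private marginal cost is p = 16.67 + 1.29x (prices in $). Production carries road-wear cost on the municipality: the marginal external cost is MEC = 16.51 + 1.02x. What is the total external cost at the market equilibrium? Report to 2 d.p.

Market equilibrium (private): 16.67 + 1.29x = 217.89 - 3.94x → x_m = 38.4742.
Total external cost = ∫₀^{x_m} (16.51 + 1.02x) dx = 16.51×38.4742 + ½×1.02×38.4742² = 1390.1437.

$1390.14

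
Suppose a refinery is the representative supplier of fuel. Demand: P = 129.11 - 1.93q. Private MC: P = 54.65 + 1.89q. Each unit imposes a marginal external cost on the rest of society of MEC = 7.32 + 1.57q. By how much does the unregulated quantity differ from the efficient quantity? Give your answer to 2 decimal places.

7.04 units

Market equilibrium (private): 54.65 + 1.89q = 129.11 - 1.93q → q_m = 19.4921.
Social marginal cost = private MC + MEC = 61.97 + 3.46q.
Set SMC = demand: 61.97 + 3.46q = 129.11 - 1.93q → q* = 12.4564.
Gap = |19.4921 − 12.4564| = 7.0357.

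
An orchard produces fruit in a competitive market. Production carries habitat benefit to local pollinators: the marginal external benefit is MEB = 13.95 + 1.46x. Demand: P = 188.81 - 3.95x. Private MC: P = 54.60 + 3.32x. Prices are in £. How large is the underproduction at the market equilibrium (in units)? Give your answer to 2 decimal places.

Market equilibrium (private): 54.60 + 3.32x = 188.81 - 3.95x → x_m = 18.4608.
Social marginal cost = private MC − MEB = 40.65 + 1.86x.
Set SMC = demand: 40.65 + 1.86x = 188.81 - 3.95x → x* = 25.5009.
Gap = |18.4608 − 25.5009| = 7.0401.

7.04 units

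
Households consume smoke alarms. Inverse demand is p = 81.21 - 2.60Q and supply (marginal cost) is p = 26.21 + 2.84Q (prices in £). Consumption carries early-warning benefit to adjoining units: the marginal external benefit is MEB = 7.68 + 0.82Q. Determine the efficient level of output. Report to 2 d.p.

Q* = 13.57

Social marginal benefit = demand + MEB = 88.89 - 1.78Q.
Set SMB = MC: 88.89 - 1.78Q = 26.21 + 2.84Q → Q* = 13.5671.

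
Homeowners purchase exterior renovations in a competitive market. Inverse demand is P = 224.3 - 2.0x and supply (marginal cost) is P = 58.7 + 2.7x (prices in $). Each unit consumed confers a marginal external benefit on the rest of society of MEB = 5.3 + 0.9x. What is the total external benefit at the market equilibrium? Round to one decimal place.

$745.4

Market equilibrium (private): 58.7 + 2.7x = 224.3 - 2.0x → x_m = 35.2340.
Total external benefit = ∫₀^{x_m} (5.3 + 0.9x) dx = 5.3×35.2340 + ½×0.9×35.2340² = 745.3858.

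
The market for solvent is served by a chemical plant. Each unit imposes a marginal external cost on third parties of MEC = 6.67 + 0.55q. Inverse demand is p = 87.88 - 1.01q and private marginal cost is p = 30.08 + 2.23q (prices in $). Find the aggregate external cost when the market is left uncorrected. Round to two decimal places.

$206.51

Market equilibrium (private): 30.08 + 2.23q = 87.88 - 1.01q → q_m = 17.8395.
Total external cost = ∫₀^{q_m} (6.67 + 0.55q) dq = 6.67×17.8395 + ½×0.55×17.8395² = 206.5076.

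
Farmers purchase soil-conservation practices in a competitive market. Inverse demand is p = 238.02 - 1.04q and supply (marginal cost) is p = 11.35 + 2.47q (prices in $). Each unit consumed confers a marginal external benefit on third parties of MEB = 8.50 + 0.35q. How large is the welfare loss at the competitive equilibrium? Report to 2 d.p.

DWL = $153.06

Market equilibrium (private): 11.35 + 2.47q = 238.02 - 1.04q → q_m = 64.5783.
Social marginal benefit = demand + MEB = 246.52 - 0.69q.
Set SMB = MC: 246.52 - 0.69q = 11.35 + 2.47q → q* = 74.4209.
Between q* and q_m the wedge SMB − MC runs linearly from 0 to MEB(q_m), so the loss is a triangle.
DWL = ½ × 9.8426 × 31.1024 = 153.0642.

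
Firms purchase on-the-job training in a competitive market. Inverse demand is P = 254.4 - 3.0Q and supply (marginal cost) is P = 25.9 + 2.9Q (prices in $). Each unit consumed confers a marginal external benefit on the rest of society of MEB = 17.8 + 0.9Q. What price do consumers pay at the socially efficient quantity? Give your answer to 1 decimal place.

Social marginal benefit = demand + MEB = 272.2 - 2.1Q.
Set SMB = MC: 272.2 - 2.1Q = 25.9 + 2.9Q → Q* = 49.2600.
Consumer price on the demand curve at Q*: 254.4 − 3.0×49.2600 = 106.6200.

P = $106.6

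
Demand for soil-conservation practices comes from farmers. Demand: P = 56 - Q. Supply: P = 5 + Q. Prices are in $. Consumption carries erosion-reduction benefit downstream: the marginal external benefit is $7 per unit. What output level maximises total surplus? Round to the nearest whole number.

Q* = 29

Social marginal benefit = demand + MEB = 63 - Q.
Set SMB = MC: 63 - Q = 5 + Q → Q* = 29.0000.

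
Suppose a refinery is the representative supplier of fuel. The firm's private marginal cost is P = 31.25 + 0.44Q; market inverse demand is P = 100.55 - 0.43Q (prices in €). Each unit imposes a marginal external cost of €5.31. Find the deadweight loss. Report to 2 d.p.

Market equilibrium (private): 31.25 + 0.44Q = 100.55 - 0.43Q → Q_m = 79.6552.
Social marginal cost = private MC + MEC = 36.56 + 0.44Q.
Set SMC = demand: 36.56 + 0.44Q = 100.55 - 0.43Q → Q* = 73.5517.
Between Q* and Q_m the wedge SMC − demand runs linearly from 0 to MEC(Q_m), so the loss is a triangle.
DWL = ½ × 6.1035 × 5.3100 = 16.2048.

DWL = €16.20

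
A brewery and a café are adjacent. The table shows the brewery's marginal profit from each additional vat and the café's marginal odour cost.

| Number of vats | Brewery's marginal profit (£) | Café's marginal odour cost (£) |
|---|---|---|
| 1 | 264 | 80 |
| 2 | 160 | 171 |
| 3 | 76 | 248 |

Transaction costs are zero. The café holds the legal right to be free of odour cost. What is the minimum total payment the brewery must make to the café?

£80

Efficient level: marginal profit ≥ marginal odour cost through level 1, so k* = 1.
With the café holding the right, the brewery must at least compensate total damage at k*: 80 = 80.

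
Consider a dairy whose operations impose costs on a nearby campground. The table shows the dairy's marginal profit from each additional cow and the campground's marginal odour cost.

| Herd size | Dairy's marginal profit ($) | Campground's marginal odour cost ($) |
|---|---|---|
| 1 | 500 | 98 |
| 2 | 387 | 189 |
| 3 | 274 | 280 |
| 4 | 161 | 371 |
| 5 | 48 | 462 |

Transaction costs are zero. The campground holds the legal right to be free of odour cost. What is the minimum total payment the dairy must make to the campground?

$287

Efficient level: marginal profit ≥ marginal odour cost through level 2, so k* = 2.
With the campground holding the right, the dairy must at least compensate total damage at k*: 98 + 189 = 287.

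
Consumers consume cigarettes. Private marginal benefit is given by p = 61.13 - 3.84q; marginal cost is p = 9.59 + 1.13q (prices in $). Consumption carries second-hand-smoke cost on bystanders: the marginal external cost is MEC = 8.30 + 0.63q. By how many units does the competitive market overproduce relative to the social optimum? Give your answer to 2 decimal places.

Market equilibrium (private): 9.59 + 1.13q = 61.13 - 3.84q → q_m = 10.3702.
Social marginal benefit = demand − MEC = 52.83 - 4.47q.
Set SMB = MC: 52.83 - 4.47q = 9.59 + 1.13q → q* = 7.7214.
Gap = |10.3702 − 7.7214| = 2.6488.

2.65 units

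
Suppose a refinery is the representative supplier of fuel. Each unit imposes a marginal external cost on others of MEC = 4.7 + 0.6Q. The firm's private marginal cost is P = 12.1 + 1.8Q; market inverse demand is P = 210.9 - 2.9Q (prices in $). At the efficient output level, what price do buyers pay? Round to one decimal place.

P = $104.7

Social marginal cost = private MC + MEC = 16.8 + 2.4Q.
Set SMC = demand: 16.8 + 2.4Q = 210.9 - 2.9Q → Q* = 36.6226.
Consumer price on the demand curve at Q*: 210.9 − 2.9×36.6226 = 104.6945.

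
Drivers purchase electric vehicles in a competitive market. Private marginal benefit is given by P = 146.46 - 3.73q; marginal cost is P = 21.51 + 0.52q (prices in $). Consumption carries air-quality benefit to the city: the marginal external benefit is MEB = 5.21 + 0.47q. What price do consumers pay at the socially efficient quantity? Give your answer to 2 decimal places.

Social marginal benefit = demand + MEB = 151.67 - 3.26q.
Set SMB = MC: 151.67 - 3.26q = 21.51 + 0.52q → q* = 34.4339.
Consumer price on the demand curve at q*: 146.46 − 3.73×34.4339 = 18.0216.

P = $18.02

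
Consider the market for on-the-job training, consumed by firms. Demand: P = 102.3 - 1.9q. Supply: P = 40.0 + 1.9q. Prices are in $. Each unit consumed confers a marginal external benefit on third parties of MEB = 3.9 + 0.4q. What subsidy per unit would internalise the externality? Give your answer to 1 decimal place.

subsidy = $11.7 per unit

Social marginal benefit = demand + MEB = 106.2 - 1.5q.
Set SMB = MC: 106.2 - 1.5q = 40.0 + 1.9q → q* = 19.4706.
The Pigouvian subsidy equals MEB at q*: 3.9 + 0.4×19.4706 = 11.6882.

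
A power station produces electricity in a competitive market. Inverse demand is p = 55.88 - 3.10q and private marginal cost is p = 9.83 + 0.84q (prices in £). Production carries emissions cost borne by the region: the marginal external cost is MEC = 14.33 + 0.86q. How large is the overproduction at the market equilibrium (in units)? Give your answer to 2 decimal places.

5.08 units

Market equilibrium (private): 9.83 + 0.84q = 55.88 - 3.10q → q_m = 11.6878.
Social marginal cost = private MC + MEC = 24.16 + 1.70q.
Set SMC = demand: 24.16 + 1.70q = 55.88 - 3.10q → q* = 6.6083.
Gap = |11.6878 − 6.6083| = 5.0795.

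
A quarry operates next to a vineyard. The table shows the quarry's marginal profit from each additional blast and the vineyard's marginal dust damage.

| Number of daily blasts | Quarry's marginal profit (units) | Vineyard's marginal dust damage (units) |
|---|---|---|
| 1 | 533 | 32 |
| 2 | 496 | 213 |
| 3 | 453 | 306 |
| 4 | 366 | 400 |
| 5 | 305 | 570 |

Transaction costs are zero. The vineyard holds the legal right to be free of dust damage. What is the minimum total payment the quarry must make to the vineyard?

Efficient level: marginal profit ≥ marginal dust damage through level 3, so k* = 3.
With the vineyard holding the right, the quarry must at least compensate total damage at k*: 32 + 213 + 306 = 551.

551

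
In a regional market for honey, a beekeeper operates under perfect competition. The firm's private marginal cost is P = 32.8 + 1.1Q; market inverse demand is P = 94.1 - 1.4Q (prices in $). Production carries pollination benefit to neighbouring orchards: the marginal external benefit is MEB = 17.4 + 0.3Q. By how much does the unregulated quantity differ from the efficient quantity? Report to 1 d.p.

11.3 units

Market equilibrium (private): 32.8 + 1.1Q = 94.1 - 1.4Q → Q_m = 24.5200.
Social marginal cost = private MC − MEB = 15.4 + 0.8Q.
Set SMC = demand: 15.4 + 0.8Q = 94.1 - 1.4Q → Q* = 35.7727.
Gap = |24.5200 − 35.7727| = 11.2527.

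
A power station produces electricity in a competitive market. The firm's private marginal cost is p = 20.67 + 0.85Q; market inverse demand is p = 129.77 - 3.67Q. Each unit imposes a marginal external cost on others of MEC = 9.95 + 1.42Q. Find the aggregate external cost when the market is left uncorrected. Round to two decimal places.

Market equilibrium (private): 20.67 + 0.85Q = 129.77 - 3.67Q → Q_m = 24.1372.
Total external cost = ∫₀^{Q_m} (9.95 + 1.42Q) dQ = 9.95×24.1372 + ½×1.42×24.1372² = 653.8143.

653.81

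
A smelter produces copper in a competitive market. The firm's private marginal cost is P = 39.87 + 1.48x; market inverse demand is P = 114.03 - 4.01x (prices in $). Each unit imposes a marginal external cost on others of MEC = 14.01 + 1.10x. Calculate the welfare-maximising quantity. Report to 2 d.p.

x* = 9.13

Social marginal cost = private MC + MEC = 53.88 + 2.58x.
Set SMC = demand: 53.88 + 2.58x = 114.03 - 4.01x → x* = 9.1275.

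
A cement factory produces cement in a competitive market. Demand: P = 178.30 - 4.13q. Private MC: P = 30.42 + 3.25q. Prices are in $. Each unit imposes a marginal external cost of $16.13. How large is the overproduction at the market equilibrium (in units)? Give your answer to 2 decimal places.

2.19 units

Market equilibrium (private): 30.42 + 3.25q = 178.30 - 4.13q → q_m = 20.0379.
Social marginal cost = private MC + MEC = 46.55 + 3.25q.
Set SMC = demand: 46.55 + 3.25q = 178.30 - 4.13q → q* = 17.8523.
Gap = |20.0379 − 17.8523| = 2.1856.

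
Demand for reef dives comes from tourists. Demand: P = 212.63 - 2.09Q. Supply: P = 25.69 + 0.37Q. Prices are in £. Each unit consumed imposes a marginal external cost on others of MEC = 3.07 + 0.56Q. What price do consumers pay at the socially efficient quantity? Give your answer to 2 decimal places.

P = £85.38

Social marginal benefit = demand − MEC = 209.56 - 2.65Q.
Set SMB = MC: 209.56 - 2.65Q = 25.69 + 0.37Q → Q* = 60.8841.
Consumer price on the demand curve at Q*: 212.63 − 2.09×60.8841 = 85.3822.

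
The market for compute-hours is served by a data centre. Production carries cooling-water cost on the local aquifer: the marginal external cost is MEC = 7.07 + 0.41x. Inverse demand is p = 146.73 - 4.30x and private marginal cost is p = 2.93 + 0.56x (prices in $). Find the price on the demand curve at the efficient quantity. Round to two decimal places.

P = $35.17

Social marginal cost = private MC + MEC = 10.00 + 0.97x.
Set SMC = demand: 10.00 + 0.97x = 146.73 - 4.30x → x* = 25.9450.
Consumer price on the demand curve at x*: 146.73 − 4.30×25.9450 = 35.1665.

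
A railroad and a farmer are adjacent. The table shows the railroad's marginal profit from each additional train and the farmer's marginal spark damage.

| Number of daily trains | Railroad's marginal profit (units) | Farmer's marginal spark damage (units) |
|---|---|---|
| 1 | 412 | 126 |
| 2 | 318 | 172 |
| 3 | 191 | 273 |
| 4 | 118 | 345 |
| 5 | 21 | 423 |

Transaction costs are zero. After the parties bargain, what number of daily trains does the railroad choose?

2

Bargaining reaches the level where marginal profit last exceeds marginal spark damage.
That holds through level 2 (318 ≥ 172) but not at 3 (191 < 273).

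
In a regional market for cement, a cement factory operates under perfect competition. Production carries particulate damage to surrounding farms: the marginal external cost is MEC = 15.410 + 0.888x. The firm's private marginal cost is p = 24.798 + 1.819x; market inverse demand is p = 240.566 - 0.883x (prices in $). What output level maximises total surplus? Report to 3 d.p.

Social marginal cost = private MC + MEC = 40.208 + 2.707x.
Set SMC = demand: 40.208 + 2.707x = 240.566 - 0.883x → x* = 55.8100.

x* = 55.810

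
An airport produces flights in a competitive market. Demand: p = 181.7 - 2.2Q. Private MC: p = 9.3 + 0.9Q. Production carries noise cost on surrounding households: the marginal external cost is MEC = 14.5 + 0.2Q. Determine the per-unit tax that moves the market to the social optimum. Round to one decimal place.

tax = 24.1 per unit

Social marginal cost = private MC + MEC = 23.8 + 1.1Q.
Set SMC = demand: 23.8 + 1.1Q = 181.7 - 2.2Q → Q* = 47.8485.
The Pigouvian tax equals MEC at Q*: 14.5 + 0.2×47.8485 = 24.0697.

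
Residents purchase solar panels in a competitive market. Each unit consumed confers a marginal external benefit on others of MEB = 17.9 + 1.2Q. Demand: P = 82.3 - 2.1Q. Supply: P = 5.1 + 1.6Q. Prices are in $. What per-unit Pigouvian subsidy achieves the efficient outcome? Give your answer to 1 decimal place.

subsidy = $63.5 per unit

Social marginal benefit = demand + MEB = 100.2 - 0.9Q.
Set SMB = MC: 100.2 - 0.9Q = 5.1 + 1.6Q → Q* = 38.0400.
The Pigouvian subsidy equals MEB at Q*: 17.9 + 1.2×38.0400 = 63.5480.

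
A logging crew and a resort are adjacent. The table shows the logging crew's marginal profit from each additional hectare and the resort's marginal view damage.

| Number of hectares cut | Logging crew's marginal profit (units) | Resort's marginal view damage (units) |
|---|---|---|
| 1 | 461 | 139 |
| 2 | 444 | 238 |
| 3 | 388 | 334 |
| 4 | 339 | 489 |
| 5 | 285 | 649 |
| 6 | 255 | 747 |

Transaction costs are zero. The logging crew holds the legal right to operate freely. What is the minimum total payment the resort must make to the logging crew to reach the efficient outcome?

879

Left alone the logging crew would choose level 6 (marginal profit stays positive).
Efficient level: k* = 3 (marginal profit ≥ marginal view damage through 3).
The resort must at least cover the logging crew's forgone profit from cutting 6→3: 339 + 285 + 255 = 879.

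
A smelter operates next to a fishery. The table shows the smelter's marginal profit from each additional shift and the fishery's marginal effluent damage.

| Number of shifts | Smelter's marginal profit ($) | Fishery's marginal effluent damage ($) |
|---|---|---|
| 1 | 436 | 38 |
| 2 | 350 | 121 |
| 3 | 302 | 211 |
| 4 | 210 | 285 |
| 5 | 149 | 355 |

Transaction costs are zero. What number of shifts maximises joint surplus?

Bargaining reaches the level where marginal profit last exceeds marginal effluent damage.
That holds through level 3 (302 ≥ 211) but not at 4 (210 < 285).

3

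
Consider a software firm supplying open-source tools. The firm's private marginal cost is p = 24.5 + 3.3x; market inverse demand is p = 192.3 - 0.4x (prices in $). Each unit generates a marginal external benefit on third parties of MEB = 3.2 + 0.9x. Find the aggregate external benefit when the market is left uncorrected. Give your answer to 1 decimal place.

$1070.7

Market equilibrium (private): 24.5 + 3.3x = 192.3 - 0.4x → x_m = 45.3514.
Total external benefit = ∫₀^{x_m} (3.2 + 0.9x) dx = 3.2×45.3514 + ½×0.9×45.3514² = 1070.6617.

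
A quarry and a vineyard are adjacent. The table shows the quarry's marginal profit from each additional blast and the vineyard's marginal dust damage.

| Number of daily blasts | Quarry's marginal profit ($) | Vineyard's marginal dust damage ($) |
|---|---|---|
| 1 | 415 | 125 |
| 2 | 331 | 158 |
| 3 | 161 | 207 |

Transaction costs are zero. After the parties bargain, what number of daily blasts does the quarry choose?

2

Bargaining reaches the level where marginal profit last exceeds marginal dust damage.
That holds through level 2 (331 ≥ 158) but not at 3 (161 < 207).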